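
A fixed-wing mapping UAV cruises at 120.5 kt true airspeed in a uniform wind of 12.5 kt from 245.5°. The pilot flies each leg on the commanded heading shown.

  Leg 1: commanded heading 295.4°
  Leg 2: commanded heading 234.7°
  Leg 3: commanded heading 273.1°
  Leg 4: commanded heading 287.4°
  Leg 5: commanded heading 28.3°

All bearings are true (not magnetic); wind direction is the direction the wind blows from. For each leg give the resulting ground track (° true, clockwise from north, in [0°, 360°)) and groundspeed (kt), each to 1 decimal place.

Leg 1: track=300.3°, groundspeed=112.9 kt
Leg 2: track=233.5°, groundspeed=108.2 kt
Leg 3: track=276.1°, groundspeed=109.6 kt
Leg 4: track=291.7°, groundspeed=111.5 kt
Leg 5: track=31.6°, groundspeed=130.7 kt

Leg 1: heading 295.4°; drift +4.9° → track 300.3°, groundspeed 112.9 kt
Leg 2: heading 234.7°; drift -1.2° → track 233.5°, groundspeed 108.2 kt
Leg 3: heading 273.1°; drift +3.0° → track 276.1°, groundspeed 109.6 kt
Leg 4: heading 287.4°; drift +4.3° → track 291.7°, groundspeed 111.5 kt
Leg 5: heading 28.3°; drift +3.3° → track 31.6°, groundspeed 130.7 kt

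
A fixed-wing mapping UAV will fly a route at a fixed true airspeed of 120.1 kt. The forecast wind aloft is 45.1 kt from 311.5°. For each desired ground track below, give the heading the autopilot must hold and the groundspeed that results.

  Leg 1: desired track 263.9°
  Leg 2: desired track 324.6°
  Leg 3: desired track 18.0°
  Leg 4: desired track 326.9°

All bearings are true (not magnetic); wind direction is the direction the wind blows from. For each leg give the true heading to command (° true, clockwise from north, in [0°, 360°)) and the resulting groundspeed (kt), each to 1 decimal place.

Leg 1: heading=280.0°, groundspeed=85.0 kt
Leg 2: heading=319.7°, groundspeed=75.7 kt
Leg 3: heading=357.9°, groundspeed=94.8 kt
Leg 4: heading=321.2°, groundspeed=76.0 kt

Leg 1: desired track 263.9°; wind correction +16.1° → command heading 280.0°, groundspeed 85.0 kt
Leg 2: desired track 324.6°; wind correction -4.9° → command heading 319.7°, groundspeed 75.7 kt
Leg 3: desired track 18.0°; wind correction -20.1° → command heading 357.9°, groundspeed 94.8 kt
Leg 4: desired track 326.9°; wind correction -5.7° → command heading 321.2°, groundspeed 76.0 kt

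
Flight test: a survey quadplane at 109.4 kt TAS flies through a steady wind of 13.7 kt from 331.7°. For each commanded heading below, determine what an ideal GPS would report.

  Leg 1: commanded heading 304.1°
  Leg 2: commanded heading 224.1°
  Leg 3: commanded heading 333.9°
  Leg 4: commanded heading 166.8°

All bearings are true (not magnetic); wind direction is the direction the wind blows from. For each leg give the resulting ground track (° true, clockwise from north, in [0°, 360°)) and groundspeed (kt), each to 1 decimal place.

Leg 1: heading 304.1°; drift -3.7° → track 300.4°, groundspeed 97.5 kt
Leg 2: heading 224.1°; drift -6.6° → track 217.5°, groundspeed 114.3 kt
Leg 3: heading 333.9°; drift +0.3° → track 334.2°, groundspeed 95.7 kt
Leg 4: heading 166.8°; drift -1.7° → track 165.1°, groundspeed 122.7 kt

Leg 1: track=300.4°, groundspeed=97.5 kt
Leg 2: track=217.5°, groundspeed=114.3 kt
Leg 3: track=334.2°, groundspeed=95.7 kt
Leg 4: track=165.1°, groundspeed=122.7 kt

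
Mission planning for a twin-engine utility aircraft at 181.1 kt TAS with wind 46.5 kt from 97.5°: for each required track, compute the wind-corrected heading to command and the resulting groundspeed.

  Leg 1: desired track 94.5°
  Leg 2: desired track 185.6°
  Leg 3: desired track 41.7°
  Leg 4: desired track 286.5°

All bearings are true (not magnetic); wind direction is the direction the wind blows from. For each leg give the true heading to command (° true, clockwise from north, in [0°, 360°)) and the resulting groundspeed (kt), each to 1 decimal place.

Leg 1: desired track 94.5°; wind correction +0.8° → command heading 95.3°, groundspeed 134.6 kt
Leg 2: desired track 185.6°; wind correction -14.9° → command heading 170.7°, groundspeed 173.5 kt
Leg 3: desired track 41.7°; wind correction +12.3° → command heading 54.0°, groundspeed 150.8 kt
Leg 4: desired track 286.5°; wind correction +2.3° → command heading 288.8°, groundspeed 226.9 kt

Leg 1: heading=95.3°, groundspeed=134.6 kt
Leg 2: heading=170.7°, groundspeed=173.5 kt
Leg 3: heading=54.0°, groundspeed=150.8 kt
Leg 4: heading=288.8°, groundspeed=226.9 kt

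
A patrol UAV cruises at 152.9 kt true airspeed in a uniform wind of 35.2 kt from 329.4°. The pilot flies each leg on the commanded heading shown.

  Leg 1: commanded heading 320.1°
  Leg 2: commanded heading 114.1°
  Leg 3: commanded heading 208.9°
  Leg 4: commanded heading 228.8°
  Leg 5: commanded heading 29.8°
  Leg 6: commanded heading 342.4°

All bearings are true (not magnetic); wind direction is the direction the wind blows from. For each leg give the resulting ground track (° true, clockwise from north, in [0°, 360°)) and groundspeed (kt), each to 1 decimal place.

Leg 1: heading 320.1°; drift -2.8° → track 317.3°, groundspeed 118.3 kt
Leg 2: heading 114.1°; drift +6.4° → track 120.5°, groundspeed 182.8 kt
Leg 3: heading 208.9°; drift -10.1° → track 198.8°, groundspeed 173.4 kt
Leg 4: heading 228.8°; drift -12.2° → track 216.6°, groundspeed 163.1 kt
Leg 5: heading 29.8°; drift +12.7° → track 42.5°, groundspeed 138.9 kt
Leg 6: heading 342.4°; drift +3.8° → track 346.2°, groundspeed 118.9 kt

Leg 1: track=317.3°, groundspeed=118.3 kt
Leg 2: track=120.5°, groundspeed=182.8 kt
Leg 3: track=198.8°, groundspeed=173.4 kt
Leg 4: track=216.6°, groundspeed=163.1 kt
Leg 5: track=42.5°, groundspeed=138.9 kt
Leg 6: track=346.2°, groundspeed=118.9 kt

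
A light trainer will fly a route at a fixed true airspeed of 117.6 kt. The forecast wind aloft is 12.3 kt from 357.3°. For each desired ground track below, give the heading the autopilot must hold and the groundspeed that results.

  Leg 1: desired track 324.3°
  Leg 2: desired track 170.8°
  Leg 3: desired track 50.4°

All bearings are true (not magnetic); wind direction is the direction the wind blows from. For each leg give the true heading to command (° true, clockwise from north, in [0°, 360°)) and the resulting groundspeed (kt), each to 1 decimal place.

Leg 1: desired track 324.3°; wind correction +3.3° → command heading 327.6°, groundspeed 107.1 kt
Leg 2: desired track 170.8°; wind correction -0.7° → command heading 170.1°, groundspeed 129.8 kt
Leg 3: desired track 50.4°; wind correction -4.8° → command heading 45.6°, groundspeed 109.8 kt

Leg 1: heading=327.6°, groundspeed=107.1 kt
Leg 2: heading=170.1°, groundspeed=129.8 kt
Leg 3: heading=45.6°, groundspeed=109.8 kt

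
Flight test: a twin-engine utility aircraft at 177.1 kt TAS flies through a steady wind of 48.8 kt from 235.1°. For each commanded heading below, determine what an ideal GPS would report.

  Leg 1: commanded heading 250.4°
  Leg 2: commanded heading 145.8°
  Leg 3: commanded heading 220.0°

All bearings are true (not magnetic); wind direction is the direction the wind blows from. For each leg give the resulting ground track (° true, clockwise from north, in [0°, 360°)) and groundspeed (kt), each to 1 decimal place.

Leg 1: heading 250.4°; drift +5.7° → track 256.1°, groundspeed 130.7 kt
Leg 2: heading 145.8°; drift -15.5° → track 130.3°, groundspeed 183.1 kt
Leg 3: heading 220.0°; drift -5.6° → track 214.4°, groundspeed 130.6 kt

Leg 1: track=256.1°, groundspeed=130.7 kt
Leg 2: track=130.3°, groundspeed=183.1 kt
Leg 3: track=214.4°, groundspeed=130.6 kt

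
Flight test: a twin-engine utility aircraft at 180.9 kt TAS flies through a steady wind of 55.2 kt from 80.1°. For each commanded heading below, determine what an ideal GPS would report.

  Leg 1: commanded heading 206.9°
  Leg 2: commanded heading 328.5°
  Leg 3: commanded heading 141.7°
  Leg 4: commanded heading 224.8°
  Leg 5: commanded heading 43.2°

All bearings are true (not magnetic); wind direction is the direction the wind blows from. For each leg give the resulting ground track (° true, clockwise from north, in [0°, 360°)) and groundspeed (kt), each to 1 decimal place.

Leg 1: track=218.6°, groundspeed=218.5 kt
Leg 2: track=314.2°, groundspeed=207.7 kt
Leg 3: track=159.1°, groundspeed=162.1 kt
Leg 4: track=232.8°, groundspeed=228.2 kt
Leg 5: track=29.6°, groundspeed=140.7 kt

Leg 1: heading 206.9°; drift +11.7° → track 218.6°, groundspeed 218.5 kt
Leg 2: heading 328.5°; drift -14.3° → track 314.2°, groundspeed 207.7 kt
Leg 3: heading 141.7°; drift +17.4° → track 159.1°, groundspeed 162.1 kt
Leg 4: heading 224.8°; drift +8.0° → track 232.8°, groundspeed 228.2 kt
Leg 5: heading 43.2°; drift -13.6° → track 29.6°, groundspeed 140.7 kt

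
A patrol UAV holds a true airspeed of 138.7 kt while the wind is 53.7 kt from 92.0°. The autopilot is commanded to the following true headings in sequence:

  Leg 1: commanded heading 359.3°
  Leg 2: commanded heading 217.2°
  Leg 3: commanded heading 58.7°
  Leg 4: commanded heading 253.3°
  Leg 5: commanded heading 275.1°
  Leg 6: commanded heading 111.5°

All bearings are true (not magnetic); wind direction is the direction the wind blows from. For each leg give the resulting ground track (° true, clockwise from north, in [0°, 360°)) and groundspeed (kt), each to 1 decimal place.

Leg 1: heading 359.3°; drift -20.8° → track 338.5°, groundspeed 151.1 kt
Leg 2: heading 217.2°; drift +14.5° → track 231.7°, groundspeed 175.2 kt
Leg 3: heading 58.7°; drift -17.4° → track 41.3°, groundspeed 98.3 kt
Leg 4: heading 253.3°; drift +5.2° → track 258.5°, groundspeed 190.3 kt
Leg 5: heading 275.1°; drift -0.9° → track 274.2°, groundspeed 192.3 kt
Leg 6: heading 111.5°; drift +11.5° → track 123.0°, groundspeed 89.9 kt

Leg 1: track=338.5°, groundspeed=151.1 kt
Leg 2: track=231.7°, groundspeed=175.2 kt
Leg 3: track=41.3°, groundspeed=98.3 kt
Leg 4: track=258.5°, groundspeed=190.3 kt
Leg 5: track=274.2°, groundspeed=192.3 kt
Leg 6: track=123.0°, groundspeed=89.9 kt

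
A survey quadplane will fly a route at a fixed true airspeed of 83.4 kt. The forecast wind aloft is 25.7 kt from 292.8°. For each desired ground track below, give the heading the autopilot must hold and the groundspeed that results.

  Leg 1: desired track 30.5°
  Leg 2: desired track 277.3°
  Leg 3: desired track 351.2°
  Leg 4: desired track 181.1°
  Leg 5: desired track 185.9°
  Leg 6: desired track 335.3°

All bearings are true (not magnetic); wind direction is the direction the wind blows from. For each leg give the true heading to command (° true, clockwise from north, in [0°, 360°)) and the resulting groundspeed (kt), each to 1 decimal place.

Leg 1: desired track 30.5°; wind correction -17.8° → command heading 12.7°, groundspeed 82.9 kt
Leg 2: desired track 277.3°; wind correction +4.7° → command heading 282.0°, groundspeed 58.4 kt
Leg 3: desired track 351.2°; wind correction -15.2° → command heading 336.0°, groundspeed 67.0 kt
Leg 4: desired track 181.1°; wind correction +16.6° → command heading 197.7°, groundspeed 89.4 kt
Leg 5: desired track 185.9°; wind correction +17.1° → command heading 203.0°, groundspeed 87.2 kt
Leg 6: desired track 335.3°; wind correction -12.0° → command heading 323.3°, groundspeed 62.6 kt

Leg 1: heading=12.7°, groundspeed=82.9 kt
Leg 2: heading=282.0°, groundspeed=58.4 kt
Leg 3: heading=336.0°, groundspeed=67.0 kt
Leg 4: heading=197.7°, groundspeed=89.4 kt
Leg 5: heading=203.0°, groundspeed=87.2 kt
Leg 6: heading=323.3°, groundspeed=62.6 kt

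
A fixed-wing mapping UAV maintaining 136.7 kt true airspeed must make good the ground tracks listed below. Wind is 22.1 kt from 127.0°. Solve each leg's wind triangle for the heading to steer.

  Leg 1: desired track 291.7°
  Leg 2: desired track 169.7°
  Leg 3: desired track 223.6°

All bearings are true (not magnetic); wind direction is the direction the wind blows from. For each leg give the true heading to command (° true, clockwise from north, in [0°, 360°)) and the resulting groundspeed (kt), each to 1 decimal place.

Leg 1: heading=289.3°, groundspeed=157.9 kt
Leg 2: heading=163.4°, groundspeed=119.6 kt
Leg 3: heading=214.4°, groundspeed=137.5 kt

Leg 1: desired track 291.7°; wind correction -2.4° → command heading 289.3°, groundspeed 157.9 kt
Leg 2: desired track 169.7°; wind correction -6.3° → command heading 163.4°, groundspeed 119.6 kt
Leg 3: desired track 223.6°; wind correction -9.2° → command heading 214.4°, groundspeed 137.5 kt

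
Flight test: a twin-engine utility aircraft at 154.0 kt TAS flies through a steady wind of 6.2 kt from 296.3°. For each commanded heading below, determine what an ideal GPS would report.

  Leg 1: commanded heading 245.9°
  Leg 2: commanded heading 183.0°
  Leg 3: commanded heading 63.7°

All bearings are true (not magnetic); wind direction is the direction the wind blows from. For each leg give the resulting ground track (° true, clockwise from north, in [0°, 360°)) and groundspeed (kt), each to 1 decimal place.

Leg 1: track=244.1°, groundspeed=150.1 kt
Leg 2: track=180.9°, groundspeed=156.6 kt
Leg 3: track=65.5°, groundspeed=157.8 kt

Leg 1: heading 245.9°; drift -1.8° → track 244.1°, groundspeed 150.1 kt
Leg 2: heading 183.0°; drift -2.1° → track 180.9°, groundspeed 156.6 kt
Leg 3: heading 63.7°; drift +1.8° → track 65.5°, groundspeed 157.8 kt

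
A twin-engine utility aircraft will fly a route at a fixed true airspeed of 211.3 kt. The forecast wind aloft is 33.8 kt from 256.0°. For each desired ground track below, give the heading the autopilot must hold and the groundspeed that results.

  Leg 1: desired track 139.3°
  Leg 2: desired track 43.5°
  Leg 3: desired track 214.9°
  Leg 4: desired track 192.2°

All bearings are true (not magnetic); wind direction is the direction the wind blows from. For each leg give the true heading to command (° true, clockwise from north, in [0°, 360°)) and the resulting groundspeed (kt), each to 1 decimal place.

Leg 1: desired track 139.3°; wind correction +8.2° → command heading 147.5°, groundspeed 224.3 kt
Leg 2: desired track 43.5°; wind correction -4.9° → command heading 38.6°, groundspeed 239.0 kt
Leg 3: desired track 214.9°; wind correction +6.0° → command heading 220.9°, groundspeed 184.7 kt
Leg 4: desired track 192.2°; wind correction +8.3° → command heading 200.5°, groundspeed 194.2 kt

Leg 1: heading=147.5°, groundspeed=224.3 kt
Leg 2: heading=38.6°, groundspeed=239.0 kt
Leg 3: heading=220.9°, groundspeed=184.7 kt
Leg 4: heading=200.5°, groundspeed=194.2 kt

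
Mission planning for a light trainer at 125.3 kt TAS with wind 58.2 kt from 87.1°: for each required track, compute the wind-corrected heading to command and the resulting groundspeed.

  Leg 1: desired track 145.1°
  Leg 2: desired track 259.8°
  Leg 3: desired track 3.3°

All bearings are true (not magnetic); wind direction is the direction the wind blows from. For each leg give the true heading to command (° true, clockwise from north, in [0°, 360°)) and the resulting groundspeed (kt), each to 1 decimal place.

Leg 1: desired track 145.1°; wind correction -23.2° → command heading 121.9°, groundspeed 84.3 kt
Leg 2: desired track 259.8°; wind correction -3.4° → command heading 256.4°, groundspeed 182.8 kt
Leg 3: desired track 3.3°; wind correction +27.5° → command heading 30.8°, groundspeed 104.9 kt

Leg 1: heading=121.9°, groundspeed=84.3 kt
Leg 2: heading=256.4°, groundspeed=182.8 kt
Leg 3: heading=30.8°, groundspeed=104.9 kt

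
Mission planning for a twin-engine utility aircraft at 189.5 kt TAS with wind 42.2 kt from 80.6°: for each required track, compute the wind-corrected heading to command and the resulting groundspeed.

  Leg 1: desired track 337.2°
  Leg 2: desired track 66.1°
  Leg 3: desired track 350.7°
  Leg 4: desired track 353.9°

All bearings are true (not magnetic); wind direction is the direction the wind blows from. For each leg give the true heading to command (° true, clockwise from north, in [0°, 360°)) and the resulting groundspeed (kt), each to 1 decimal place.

Leg 1: heading=349.7°, groundspeed=194.8 kt
Leg 2: heading=69.3°, groundspeed=148.3 kt
Leg 3: heading=3.6°, groundspeed=184.7 kt
Leg 4: heading=6.7°, groundspeed=182.3 kt

Leg 1: desired track 337.2°; wind correction +12.5° → command heading 349.7°, groundspeed 194.8 kt
Leg 2: desired track 66.1°; wind correction +3.2° → command heading 69.3°, groundspeed 148.3 kt
Leg 3: desired track 350.7°; wind correction +12.9° → command heading 3.6°, groundspeed 184.7 kt
Leg 4: desired track 353.9°; wind correction +12.8° → command heading 6.7°, groundspeed 182.3 kt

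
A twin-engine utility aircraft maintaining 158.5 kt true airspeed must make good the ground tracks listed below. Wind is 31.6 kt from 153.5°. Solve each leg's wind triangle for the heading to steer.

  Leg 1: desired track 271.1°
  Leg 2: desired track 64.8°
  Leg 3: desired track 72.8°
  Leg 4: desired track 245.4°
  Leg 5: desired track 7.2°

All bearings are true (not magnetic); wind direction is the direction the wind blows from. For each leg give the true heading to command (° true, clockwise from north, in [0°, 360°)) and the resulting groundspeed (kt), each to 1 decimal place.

Leg 1: desired track 271.1°; wind correction -10.2° → command heading 260.9°, groundspeed 170.6 kt
Leg 2: desired track 64.8°; wind correction +11.5° → command heading 76.3°, groundspeed 154.6 kt
Leg 3: desired track 72.8°; wind correction +11.3° → command heading 84.1°, groundspeed 150.3 kt
Leg 4: desired track 245.4°; wind correction -11.5° → command heading 233.9°, groundspeed 156.4 kt
Leg 5: desired track 7.2°; wind correction +6.4° → command heading 13.6°, groundspeed 183.8 kt

Leg 1: heading=260.9°, groundspeed=170.6 kt
Leg 2: heading=76.3°, groundspeed=154.6 kt
Leg 3: heading=84.1°, groundspeed=150.3 kt
Leg 4: heading=233.9°, groundspeed=156.4 kt
Leg 5: heading=13.6°, groundspeed=183.8 kt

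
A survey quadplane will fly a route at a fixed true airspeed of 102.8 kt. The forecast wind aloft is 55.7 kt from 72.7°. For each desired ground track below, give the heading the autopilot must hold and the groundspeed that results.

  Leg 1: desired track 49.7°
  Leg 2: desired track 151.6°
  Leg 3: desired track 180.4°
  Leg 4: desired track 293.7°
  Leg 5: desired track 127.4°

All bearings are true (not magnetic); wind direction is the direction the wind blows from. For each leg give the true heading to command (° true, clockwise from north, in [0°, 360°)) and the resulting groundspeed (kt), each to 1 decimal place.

Leg 1: heading=61.9°, groundspeed=49.2 kt
Leg 2: heading=119.5°, groundspeed=76.3 kt
Leg 3: heading=149.3°, groundspeed=105.0 kt
Leg 4: heading=314.5°, groundspeed=138.1 kt
Leg 5: heading=101.2°, groundspeed=60.0 kt

Leg 1: desired track 49.7°; wind correction +12.2° → command heading 61.9°, groundspeed 49.2 kt
Leg 2: desired track 151.6°; wind correction -32.1° → command heading 119.5°, groundspeed 76.3 kt
Leg 3: desired track 180.4°; wind correction -31.1° → command heading 149.3°, groundspeed 105.0 kt
Leg 4: desired track 293.7°; wind correction +20.8° → command heading 314.5°, groundspeed 138.1 kt
Leg 5: desired track 127.4°; wind correction -26.2° → command heading 101.2°, groundspeed 60.0 kt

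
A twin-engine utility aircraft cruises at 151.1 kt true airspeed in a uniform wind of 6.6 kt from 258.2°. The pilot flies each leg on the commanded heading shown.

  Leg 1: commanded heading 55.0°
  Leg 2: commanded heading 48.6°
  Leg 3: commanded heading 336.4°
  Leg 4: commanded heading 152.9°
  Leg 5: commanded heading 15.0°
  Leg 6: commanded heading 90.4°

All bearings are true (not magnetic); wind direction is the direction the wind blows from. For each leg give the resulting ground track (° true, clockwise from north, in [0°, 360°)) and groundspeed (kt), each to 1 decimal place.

Leg 1: track=55.9°, groundspeed=157.2 kt
Leg 2: track=49.8°, groundspeed=156.9 kt
Leg 3: track=338.9°, groundspeed=149.9 kt
Leg 4: track=150.5°, groundspeed=153.0 kt
Leg 5: track=17.2°, groundspeed=154.2 kt
Leg 6: track=89.9°, groundspeed=157.6 kt

Leg 1: heading 55.0°; drift +0.9° → track 55.9°, groundspeed 157.2 kt
Leg 2: heading 48.6°; drift +1.2° → track 49.8°, groundspeed 156.9 kt
Leg 3: heading 336.4°; drift +2.5° → track 338.9°, groundspeed 149.9 kt
Leg 4: heading 152.9°; drift -2.4° → track 150.5°, groundspeed 153.0 kt
Leg 5: heading 15.0°; drift +2.2° → track 17.2°, groundspeed 154.2 kt
Leg 6: heading 90.4°; drift -0.5° → track 89.9°, groundspeed 157.6 kt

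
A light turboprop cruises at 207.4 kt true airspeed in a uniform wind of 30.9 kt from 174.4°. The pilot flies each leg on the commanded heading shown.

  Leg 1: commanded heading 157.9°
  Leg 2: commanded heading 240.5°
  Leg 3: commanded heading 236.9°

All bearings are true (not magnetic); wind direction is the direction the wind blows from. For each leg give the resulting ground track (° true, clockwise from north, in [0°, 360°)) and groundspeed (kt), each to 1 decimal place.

Leg 1: heading 157.9°; drift -2.8° → track 155.1°, groundspeed 178.0 kt
Leg 2: heading 240.5°; drift +8.2° → track 248.7°, groundspeed 196.9 kt
Leg 3: heading 236.9°; drift +8.1° → track 245.0°, groundspeed 195.1 kt

Leg 1: track=155.1°, groundspeed=178.0 kt
Leg 2: track=248.7°, groundspeed=196.9 kt
Leg 3: track=245.0°, groundspeed=195.1 kt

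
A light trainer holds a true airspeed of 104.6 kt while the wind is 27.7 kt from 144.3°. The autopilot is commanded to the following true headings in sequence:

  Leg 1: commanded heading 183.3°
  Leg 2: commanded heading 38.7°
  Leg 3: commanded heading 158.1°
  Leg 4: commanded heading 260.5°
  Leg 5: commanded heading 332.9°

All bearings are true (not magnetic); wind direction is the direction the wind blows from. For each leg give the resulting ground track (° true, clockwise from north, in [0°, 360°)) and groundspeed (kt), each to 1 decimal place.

Leg 1: track=195.2°, groundspeed=84.9 kt
Leg 2: track=25.3°, groundspeed=115.2 kt
Leg 3: track=163.0°, groundspeed=78.0 kt
Leg 4: track=272.5°, groundspeed=119.4 kt
Leg 5: track=331.1°, groundspeed=132.1 kt

Leg 1: heading 183.3°; drift +11.9° → track 195.2°, groundspeed 84.9 kt
Leg 2: heading 38.7°; drift -13.4° → track 25.3°, groundspeed 115.2 kt
Leg 3: heading 158.1°; drift +4.9° → track 163.0°, groundspeed 78.0 kt
Leg 4: heading 260.5°; drift +12.0° → track 272.5°, groundspeed 119.4 kt
Leg 5: heading 332.9°; drift -1.8° → track 331.1°, groundspeed 132.1 kt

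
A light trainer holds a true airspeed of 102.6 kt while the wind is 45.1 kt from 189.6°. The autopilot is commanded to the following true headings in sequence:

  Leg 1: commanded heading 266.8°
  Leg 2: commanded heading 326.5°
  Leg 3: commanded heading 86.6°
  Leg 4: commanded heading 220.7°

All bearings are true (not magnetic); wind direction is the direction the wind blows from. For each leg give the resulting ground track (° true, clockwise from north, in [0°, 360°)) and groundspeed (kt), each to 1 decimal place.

Leg 1: track=292.2°, groundspeed=102.5 kt
Leg 2: track=339.3°, groundspeed=139.0 kt
Leg 3: track=65.3°, groundspeed=121.0 kt
Leg 4: track=240.7°, groundspeed=68.1 kt

Leg 1: heading 266.8°; drift +25.4° → track 292.2°, groundspeed 102.5 kt
Leg 2: heading 326.5°; drift +12.8° → track 339.3°, groundspeed 139.0 kt
Leg 3: heading 86.6°; drift -21.3° → track 65.3°, groundspeed 121.0 kt
Leg 4: heading 220.7°; drift +20.0° → track 240.7°, groundspeed 68.1 kt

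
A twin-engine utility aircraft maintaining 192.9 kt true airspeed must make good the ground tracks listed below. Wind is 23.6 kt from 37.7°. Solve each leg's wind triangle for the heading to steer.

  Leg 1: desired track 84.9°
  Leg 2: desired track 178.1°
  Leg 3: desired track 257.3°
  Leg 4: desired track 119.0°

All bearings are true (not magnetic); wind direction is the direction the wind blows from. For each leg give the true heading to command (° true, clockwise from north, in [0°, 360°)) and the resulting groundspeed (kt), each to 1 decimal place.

Leg 1: desired track 84.9°; wind correction -5.2° → command heading 79.7°, groundspeed 176.1 kt
Leg 2: desired track 178.1°; wind correction -4.5° → command heading 173.6°, groundspeed 210.5 kt
Leg 3: desired track 257.3°; wind correction +4.5° → command heading 261.8°, groundspeed 210.5 kt
Leg 4: desired track 119.0°; wind correction -6.9° → command heading 112.1°, groundspeed 187.9 kt

Leg 1: heading=79.7°, groundspeed=176.1 kt
Leg 2: heading=173.6°, groundspeed=210.5 kt
Leg 3: heading=261.8°, groundspeed=210.5 kt
Leg 4: heading=112.1°, groundspeed=187.9 kt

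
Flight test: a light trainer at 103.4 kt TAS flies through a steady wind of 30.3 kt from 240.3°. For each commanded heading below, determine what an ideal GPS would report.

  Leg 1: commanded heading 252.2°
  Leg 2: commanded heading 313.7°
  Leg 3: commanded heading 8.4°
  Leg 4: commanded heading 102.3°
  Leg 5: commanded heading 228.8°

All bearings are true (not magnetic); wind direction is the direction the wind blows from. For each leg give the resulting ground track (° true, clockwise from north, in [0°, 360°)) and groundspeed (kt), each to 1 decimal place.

Leg 1: track=257.0°, groundspeed=74.0 kt
Leg 2: track=330.7°, groundspeed=99.1 kt
Leg 3: track=19.5°, groundspeed=124.4 kt
Leg 4: track=93.2°, groundspeed=127.5 kt
Leg 5: track=224.1°, groundspeed=74.0 kt

Leg 1: heading 252.2°; drift +4.8° → track 257.0°, groundspeed 74.0 kt
Leg 2: heading 313.7°; drift +17.0° → track 330.7°, groundspeed 99.1 kt
Leg 3: heading 8.4°; drift +11.1° → track 19.5°, groundspeed 124.4 kt
Leg 4: heading 102.3°; drift -9.1° → track 93.2°, groundspeed 127.5 kt
Leg 5: heading 228.8°; drift -4.7° → track 224.1°, groundspeed 74.0 kt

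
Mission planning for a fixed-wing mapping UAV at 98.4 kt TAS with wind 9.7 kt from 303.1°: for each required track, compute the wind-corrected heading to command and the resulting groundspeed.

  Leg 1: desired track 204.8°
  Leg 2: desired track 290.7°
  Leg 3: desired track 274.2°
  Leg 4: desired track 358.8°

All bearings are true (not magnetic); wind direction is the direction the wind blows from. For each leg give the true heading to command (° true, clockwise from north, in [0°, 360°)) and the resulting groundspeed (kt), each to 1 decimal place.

Leg 1: heading=210.4°, groundspeed=99.3 kt
Leg 2: heading=291.9°, groundspeed=88.9 kt
Leg 3: heading=276.9°, groundspeed=89.8 kt
Leg 4: heading=354.1°, groundspeed=92.6 kt

Leg 1: desired track 204.8°; wind correction +5.6° → command heading 210.4°, groundspeed 99.3 kt
Leg 2: desired track 290.7°; wind correction +1.2° → command heading 291.9°, groundspeed 88.9 kt
Leg 3: desired track 274.2°; wind correction +2.7° → command heading 276.9°, groundspeed 89.8 kt
Leg 4: desired track 358.8°; wind correction -4.7° → command heading 354.1°, groundspeed 92.6 kt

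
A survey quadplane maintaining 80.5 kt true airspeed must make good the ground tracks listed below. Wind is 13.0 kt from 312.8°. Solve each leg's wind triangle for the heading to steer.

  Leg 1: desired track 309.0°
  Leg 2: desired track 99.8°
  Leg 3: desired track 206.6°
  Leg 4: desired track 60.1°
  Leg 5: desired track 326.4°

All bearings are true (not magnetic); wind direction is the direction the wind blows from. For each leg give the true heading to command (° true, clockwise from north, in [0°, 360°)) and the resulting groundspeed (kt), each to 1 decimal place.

Leg 1: desired track 309.0°; wind correction +0.6° → command heading 309.6°, groundspeed 67.5 kt
Leg 2: desired track 99.8°; wind correction -5.0° → command heading 94.8°, groundspeed 91.1 kt
Leg 3: desired track 206.6°; wind correction +8.9° → command heading 215.5°, groundspeed 83.2 kt
Leg 4: desired track 60.1°; wind correction -8.9° → command heading 51.2°, groundspeed 83.4 kt
Leg 5: desired track 326.4°; wind correction -2.2° → command heading 324.2°, groundspeed 67.8 kt

Leg 1: heading=309.6°, groundspeed=67.5 kt
Leg 2: heading=94.8°, groundspeed=91.1 kt
Leg 3: heading=215.5°, groundspeed=83.2 kt
Leg 4: heading=51.2°, groundspeed=83.4 kt
Leg 5: heading=324.2°, groundspeed=67.8 kt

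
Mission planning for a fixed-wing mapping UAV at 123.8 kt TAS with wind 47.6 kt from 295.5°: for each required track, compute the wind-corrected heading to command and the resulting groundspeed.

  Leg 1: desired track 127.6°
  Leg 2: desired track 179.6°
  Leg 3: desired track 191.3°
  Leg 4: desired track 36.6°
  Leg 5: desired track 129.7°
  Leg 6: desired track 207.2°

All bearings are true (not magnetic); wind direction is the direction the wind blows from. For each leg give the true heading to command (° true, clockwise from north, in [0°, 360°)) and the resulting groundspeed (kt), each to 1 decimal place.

Leg 1: heading=132.2°, groundspeed=169.9 kt
Leg 2: heading=199.8°, groundspeed=137.0 kt
Leg 3: heading=213.2°, groundspeed=126.6 kt
Leg 4: heading=14.4°, groundspeed=123.8 kt
Leg 5: heading=135.1°, groundspeed=169.4 kt
Leg 6: heading=229.8°, groundspeed=112.9 kt

Leg 1: desired track 127.6°; wind correction +4.6° → command heading 132.2°, groundspeed 169.9 kt
Leg 2: desired track 179.6°; wind correction +20.2° → command heading 199.8°, groundspeed 137.0 kt
Leg 3: desired track 191.3°; wind correction +21.9° → command heading 213.2°, groundspeed 126.6 kt
Leg 4: desired track 36.6°; wind correction -22.2° → command heading 14.4°, groundspeed 123.8 kt
Leg 5: desired track 129.7°; wind correction +5.4° → command heading 135.1°, groundspeed 169.4 kt
Leg 6: desired track 207.2°; wind correction +22.6° → command heading 229.8°, groundspeed 112.9 kt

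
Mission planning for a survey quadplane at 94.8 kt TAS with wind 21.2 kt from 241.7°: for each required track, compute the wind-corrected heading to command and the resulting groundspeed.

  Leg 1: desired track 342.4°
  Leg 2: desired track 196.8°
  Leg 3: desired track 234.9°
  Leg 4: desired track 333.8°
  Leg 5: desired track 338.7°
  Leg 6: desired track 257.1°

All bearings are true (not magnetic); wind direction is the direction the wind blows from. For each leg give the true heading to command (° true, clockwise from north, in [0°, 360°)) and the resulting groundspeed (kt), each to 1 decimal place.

Leg 1: desired track 342.4°; wind correction -12.7° → command heading 329.7°, groundspeed 96.4 kt
Leg 2: desired track 196.8°; wind correction +9.1° → command heading 205.9°, groundspeed 78.6 kt
Leg 3: desired track 234.9°; wind correction +1.5° → command heading 236.4°, groundspeed 73.7 kt
Leg 4: desired track 333.8°; wind correction -12.9° → command heading 320.9°, groundspeed 93.2 kt
Leg 5: desired track 338.7°; wind correction -12.8° → command heading 325.9°, groundspeed 95.0 kt
Leg 6: desired track 257.1°; wind correction -3.4° → command heading 253.7°, groundspeed 74.2 kt

Leg 1: heading=329.7°, groundspeed=96.4 kt
Leg 2: heading=205.9°, groundspeed=78.6 kt
Leg 3: heading=236.4°, groundspeed=73.7 kt
Leg 4: heading=320.9°, groundspeed=93.2 kt
Leg 5: heading=325.9°, groundspeed=95.0 kt
Leg 6: heading=253.7°, groundspeed=74.2 kt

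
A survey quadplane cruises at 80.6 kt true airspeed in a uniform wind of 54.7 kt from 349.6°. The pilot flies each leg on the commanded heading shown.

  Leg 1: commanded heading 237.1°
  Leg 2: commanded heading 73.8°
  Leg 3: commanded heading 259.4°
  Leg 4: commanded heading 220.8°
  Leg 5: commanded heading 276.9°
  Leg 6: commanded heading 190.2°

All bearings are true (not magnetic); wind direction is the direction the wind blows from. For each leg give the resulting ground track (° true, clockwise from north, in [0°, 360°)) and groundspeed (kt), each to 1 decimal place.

Leg 1: track=210.6°, groundspeed=113.4 kt
Leg 2: track=109.7°, groundspeed=92.7 kt
Leg 3: track=225.3°, groundspeed=97.6 kt
Leg 4: track=200.4°, groundspeed=122.5 kt
Leg 5: track=237.8°, groundspeed=82.9 kt
Leg 6: track=181.9°, groundspeed=133.2 kt

Leg 1: heading 237.1°; drift -26.5° → track 210.6°, groundspeed 113.4 kt
Leg 2: heading 73.8°; drift +35.9° → track 109.7°, groundspeed 92.7 kt
Leg 3: heading 259.4°; drift -34.1° → track 225.3°, groundspeed 97.6 kt
Leg 4: heading 220.8°; drift -20.4° → track 200.4°, groundspeed 122.5 kt
Leg 5: heading 276.9°; drift -39.1° → track 237.8°, groundspeed 82.9 kt
Leg 6: heading 190.2°; drift -8.3° → track 181.9°, groundspeed 133.2 kt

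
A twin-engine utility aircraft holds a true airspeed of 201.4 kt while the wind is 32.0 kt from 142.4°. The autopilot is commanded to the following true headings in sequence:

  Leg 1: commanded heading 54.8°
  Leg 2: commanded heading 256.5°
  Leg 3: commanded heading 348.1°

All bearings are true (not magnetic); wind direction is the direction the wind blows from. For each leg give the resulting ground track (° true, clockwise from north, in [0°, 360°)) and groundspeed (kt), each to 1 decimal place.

Leg 1: track=45.7°, groundspeed=202.6 kt
Leg 2: track=264.3°, groundspeed=216.4 kt
Leg 3: track=344.7°, groundspeed=230.7 kt

Leg 1: heading 54.8°; drift -9.1° → track 45.7°, groundspeed 202.6 kt
Leg 2: heading 256.5°; drift +7.8° → track 264.3°, groundspeed 216.4 kt
Leg 3: heading 348.1°; drift -3.4° → track 344.7°, groundspeed 230.7 kt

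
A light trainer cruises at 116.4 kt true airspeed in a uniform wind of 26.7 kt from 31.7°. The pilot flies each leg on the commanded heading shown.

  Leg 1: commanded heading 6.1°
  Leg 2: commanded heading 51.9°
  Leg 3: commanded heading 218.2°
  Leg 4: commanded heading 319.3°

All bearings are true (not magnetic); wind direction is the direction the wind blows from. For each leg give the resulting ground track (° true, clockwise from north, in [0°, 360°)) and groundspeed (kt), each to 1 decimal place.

Leg 1: heading 6.1°; drift -7.1° → track 359.0°, groundspeed 93.0 kt
Leg 2: heading 51.9°; drift +5.8° → track 57.7°, groundspeed 91.8 kt
Leg 3: heading 218.2°; drift -1.2° → track 217.0°, groundspeed 143.0 kt
Leg 4: heading 319.3°; drift -13.2° → track 306.1°, groundspeed 111.3 kt

Leg 1: track=359.0°, groundspeed=93.0 kt
Leg 2: track=57.7°, groundspeed=91.8 kt
Leg 3: track=217.0°, groundspeed=143.0 kt
Leg 4: track=306.1°, groundspeed=111.3 kt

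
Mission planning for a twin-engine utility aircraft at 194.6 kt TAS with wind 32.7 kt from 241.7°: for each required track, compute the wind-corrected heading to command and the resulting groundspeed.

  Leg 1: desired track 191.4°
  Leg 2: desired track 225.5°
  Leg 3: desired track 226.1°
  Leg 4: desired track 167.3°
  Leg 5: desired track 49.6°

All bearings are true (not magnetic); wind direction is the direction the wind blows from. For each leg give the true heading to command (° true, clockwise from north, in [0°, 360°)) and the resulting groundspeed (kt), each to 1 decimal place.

Leg 1: heading=198.8°, groundspeed=172.1 kt
Leg 2: heading=228.2°, groundspeed=163.0 kt
Leg 3: heading=228.7°, groundspeed=162.9 kt
Leg 4: heading=176.6°, groundspeed=183.2 kt
Leg 5: heading=47.6°, groundspeed=226.5 kt

Leg 1: desired track 191.4°; wind correction +7.4° → command heading 198.8°, groundspeed 172.1 kt
Leg 2: desired track 225.5°; wind correction +2.7° → command heading 228.2°, groundspeed 163.0 kt
Leg 3: desired track 226.1°; wind correction +2.6° → command heading 228.7°, groundspeed 162.9 kt
Leg 4: desired track 167.3°; wind correction +9.3° → command heading 176.6°, groundspeed 183.2 kt
Leg 5: desired track 49.6°; wind correction -2.0° → command heading 47.6°, groundspeed 226.5 kt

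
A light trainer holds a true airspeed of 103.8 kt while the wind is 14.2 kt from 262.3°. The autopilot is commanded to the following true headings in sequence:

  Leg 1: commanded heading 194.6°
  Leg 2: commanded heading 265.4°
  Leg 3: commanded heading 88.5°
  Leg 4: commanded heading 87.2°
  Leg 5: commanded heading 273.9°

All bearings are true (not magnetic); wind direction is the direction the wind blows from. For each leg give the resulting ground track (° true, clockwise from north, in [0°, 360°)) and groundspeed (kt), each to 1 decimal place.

Leg 1: track=187.0°, groundspeed=99.3 kt
Leg 2: track=265.9°, groundspeed=89.6 kt
Leg 3: track=87.8°, groundspeed=117.9 kt
Leg 4: track=86.6°, groundspeed=118.0 kt
Leg 5: track=275.7°, groundspeed=89.9 kt

Leg 1: heading 194.6°; drift -7.6° → track 187.0°, groundspeed 99.3 kt
Leg 2: heading 265.4°; drift +0.5° → track 265.9°, groundspeed 89.6 kt
Leg 3: heading 88.5°; drift -0.7° → track 87.8°, groundspeed 117.9 kt
Leg 4: heading 87.2°; drift -0.6° → track 86.6°, groundspeed 118.0 kt
Leg 5: heading 273.9°; drift +1.8° → track 275.7°, groundspeed 89.9 kt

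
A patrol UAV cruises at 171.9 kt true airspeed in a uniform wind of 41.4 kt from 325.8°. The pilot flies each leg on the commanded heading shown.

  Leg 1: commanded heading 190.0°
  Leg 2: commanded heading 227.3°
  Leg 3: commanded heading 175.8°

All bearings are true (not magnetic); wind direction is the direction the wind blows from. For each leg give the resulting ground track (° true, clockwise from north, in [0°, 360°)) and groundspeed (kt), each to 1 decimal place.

Leg 1: track=181.9°, groundspeed=203.6 kt
Leg 2: track=214.3°, groundspeed=182.7 kt
Leg 3: track=170.1°, groundspeed=208.8 kt

Leg 1: heading 190.0°; drift -8.1° → track 181.9°, groundspeed 203.6 kt
Leg 2: heading 227.3°; drift -13.0° → track 214.3°, groundspeed 182.7 kt
Leg 3: heading 175.8°; drift -5.7° → track 170.1°, groundspeed 208.8 kt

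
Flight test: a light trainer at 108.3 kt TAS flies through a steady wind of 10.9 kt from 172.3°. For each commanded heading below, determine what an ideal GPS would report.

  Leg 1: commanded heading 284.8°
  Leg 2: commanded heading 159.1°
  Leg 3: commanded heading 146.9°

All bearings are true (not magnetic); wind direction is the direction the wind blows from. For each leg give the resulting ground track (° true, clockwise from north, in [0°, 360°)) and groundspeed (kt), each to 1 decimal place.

Leg 1: heading 284.8°; drift +5.1° → track 289.9°, groundspeed 112.9 kt
Leg 2: heading 159.1°; drift -1.5° → track 157.6°, groundspeed 97.7 kt
Leg 3: heading 146.9°; drift -2.7° → track 144.2°, groundspeed 98.6 kt

Leg 1: track=289.9°, groundspeed=112.9 kt
Leg 2: track=157.6°, groundspeed=97.7 kt
Leg 3: track=144.2°, groundspeed=98.6 kt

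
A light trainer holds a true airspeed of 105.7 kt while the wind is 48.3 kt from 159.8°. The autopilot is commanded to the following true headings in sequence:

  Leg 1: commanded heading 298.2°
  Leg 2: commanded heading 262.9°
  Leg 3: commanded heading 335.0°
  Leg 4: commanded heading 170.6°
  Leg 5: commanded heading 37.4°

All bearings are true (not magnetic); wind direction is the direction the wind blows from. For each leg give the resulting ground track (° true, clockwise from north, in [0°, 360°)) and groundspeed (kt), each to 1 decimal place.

Leg 1: track=310.9°, groundspeed=145.4 kt
Leg 2: track=284.9°, groundspeed=125.8 kt
Leg 3: track=336.5°, groundspeed=153.9 kt
Leg 4: track=179.4°, groundspeed=59.0 kt
Leg 5: track=20.2°, groundspeed=137.8 kt

Leg 1: heading 298.2°; drift +12.7° → track 310.9°, groundspeed 145.4 kt
Leg 2: heading 262.9°; drift +22.0° → track 284.9°, groundspeed 125.8 kt
Leg 3: heading 335.0°; drift +1.5° → track 336.5°, groundspeed 153.9 kt
Leg 4: heading 170.6°; drift +8.8° → track 179.4°, groundspeed 59.0 kt
Leg 5: heading 37.4°; drift -17.2° → track 20.2°, groundspeed 137.8 kt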